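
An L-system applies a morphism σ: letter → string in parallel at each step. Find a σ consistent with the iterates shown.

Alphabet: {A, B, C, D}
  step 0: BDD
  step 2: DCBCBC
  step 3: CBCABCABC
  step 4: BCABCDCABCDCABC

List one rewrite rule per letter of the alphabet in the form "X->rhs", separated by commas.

  step 3 ⇒ step 4: CBCABCABC ⇒ BC·A·BC·DC·A·BC·DC·A·BC
    A ↦ DC
    B ↦ A
    C ↦ BC
  step 2 ⇒ step 3: DCBCBC ⇒ C·BC·A·BC·A·BC
    D ↦ C

A->DC, B->A, C->BC, D->C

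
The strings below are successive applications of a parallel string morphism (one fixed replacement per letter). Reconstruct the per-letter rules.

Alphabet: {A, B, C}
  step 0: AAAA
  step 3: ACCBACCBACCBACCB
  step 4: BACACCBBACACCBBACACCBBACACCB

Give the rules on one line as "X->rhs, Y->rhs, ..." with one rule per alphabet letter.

  step 3 ⇒ step 4: ACCBACCBACCBACCB ⇒ B·AC·AC·CB·B·AC·AC·CB·B·AC·AC·CB·B·AC·AC·CB
    A ↦ B
    B ↦ CB
    C ↦ AC

A->B, B->CB, C->AC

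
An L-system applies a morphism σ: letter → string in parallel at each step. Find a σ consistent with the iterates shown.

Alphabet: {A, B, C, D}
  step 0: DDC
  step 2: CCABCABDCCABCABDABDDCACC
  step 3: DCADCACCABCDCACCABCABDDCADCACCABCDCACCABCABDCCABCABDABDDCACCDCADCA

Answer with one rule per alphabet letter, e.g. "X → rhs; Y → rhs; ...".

  step 2 ⇒ step 3: CCABCABDCCABCABDABDDCACC ⇒ DCA·DCA·CC·ABC·DCA·CC·ABC·ABD·DCA·DCA·CC·ABC·DCA·CC·ABC·ABD·CC·ABC·ABD·ABD·DCA·CC·DCA·DCA
    A ↦ CC
    B ↦ ABC
    C ↦ DCA
    D ↦ ABD

A->CC, B->ABC, C->DCA, D->ABD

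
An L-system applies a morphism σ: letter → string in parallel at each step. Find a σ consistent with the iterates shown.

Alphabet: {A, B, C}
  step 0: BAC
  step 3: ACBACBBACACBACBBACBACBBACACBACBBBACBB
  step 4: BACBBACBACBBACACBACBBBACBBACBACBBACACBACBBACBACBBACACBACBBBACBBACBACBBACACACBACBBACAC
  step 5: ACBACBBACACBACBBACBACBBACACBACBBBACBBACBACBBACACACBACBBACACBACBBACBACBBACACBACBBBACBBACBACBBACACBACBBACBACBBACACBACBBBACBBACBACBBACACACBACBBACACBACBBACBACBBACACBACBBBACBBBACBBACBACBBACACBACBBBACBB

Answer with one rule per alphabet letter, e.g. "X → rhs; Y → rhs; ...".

A->BAC, B->AC, C->BB

  step 4 ⇒ step 5: BACBBACBACBBACACBACBBBACBBACBACBBACACBACBBACBACBBACACBACBBBACBBACBACBBACACACBACBBACAC ⇒ AC·BAC·BB·AC·AC·BAC·BB·AC·BAC·BB·AC·AC·BAC·BB·BAC·BB·AC·BAC·BB·AC·AC·AC·BAC·BB·AC·AC·BAC·BB·AC·BAC·BB·AC·AC·BAC·BB·BAC·BB·AC·BAC·BB·AC·AC·BAC·BB·AC·BAC·BB·AC·AC·BAC·BB·BAC·BB·AC·BAC·BB·AC·AC·AC·BAC·BB·AC·AC·BAC·BB·AC·BAC·BB·AC·AC·BAC·BB·BAC·BB·BAC·BB·AC·BAC·BB·AC·AC·BAC·BB·BAC·BB
    A ↦ BAC
    B ↦ AC
    C ↦ BB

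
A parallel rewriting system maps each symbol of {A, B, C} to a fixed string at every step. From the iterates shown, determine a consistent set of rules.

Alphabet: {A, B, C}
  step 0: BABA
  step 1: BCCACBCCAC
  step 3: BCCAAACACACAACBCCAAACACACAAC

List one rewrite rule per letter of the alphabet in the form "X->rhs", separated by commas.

  step 0 ⇒ step 1: BABA ⇒ BCC·AC·BCC·AC
    A ↦ AC
    B ↦ BCC
    C ↦ A  (constrained at step 1)

A->AC, B->BCC, C->A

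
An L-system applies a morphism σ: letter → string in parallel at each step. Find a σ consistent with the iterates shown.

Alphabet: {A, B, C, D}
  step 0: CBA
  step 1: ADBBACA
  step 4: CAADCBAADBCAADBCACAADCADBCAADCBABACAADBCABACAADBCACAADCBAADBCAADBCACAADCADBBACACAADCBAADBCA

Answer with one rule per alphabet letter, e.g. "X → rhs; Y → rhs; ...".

A->CA, B->BA, C->ADB, D->ADC

  step 0 ⇒ step 1: CBA ⇒ ADB·BA·CA
    A ↦ CA
    B ↦ BA
    C ↦ ADB
    D ↦ ADC  (constrained at step 1)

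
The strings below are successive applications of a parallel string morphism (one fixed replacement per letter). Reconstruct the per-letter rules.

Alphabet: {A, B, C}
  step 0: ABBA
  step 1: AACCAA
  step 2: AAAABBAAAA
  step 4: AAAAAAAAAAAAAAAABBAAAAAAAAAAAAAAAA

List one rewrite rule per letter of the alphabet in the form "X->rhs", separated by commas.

  step 1 ⇒ step 2: AACCAA ⇒ AA·AA·B·B·AA·AA
    A ↦ AA
    C ↦ B
  step 0 ⇒ step 1: ABBA ⇒ AA·C·C·AA
    B ↦ C

A->AA, B->C, C->B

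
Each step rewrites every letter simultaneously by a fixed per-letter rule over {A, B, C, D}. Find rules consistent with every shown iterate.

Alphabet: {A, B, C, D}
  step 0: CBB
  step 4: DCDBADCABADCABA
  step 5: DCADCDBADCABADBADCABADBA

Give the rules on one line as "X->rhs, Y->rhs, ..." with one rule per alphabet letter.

A->BA, B->D, C->A, D->DC

  step 4 ⇒ step 5: DCDBADCABADCABA ⇒ DC·A·DC·D·BA·DC·A·BA·D·BA·DC·A·BA·D·BA
    A ↦ BA
    B ↦ D
    C ↦ A
    D ↦ DC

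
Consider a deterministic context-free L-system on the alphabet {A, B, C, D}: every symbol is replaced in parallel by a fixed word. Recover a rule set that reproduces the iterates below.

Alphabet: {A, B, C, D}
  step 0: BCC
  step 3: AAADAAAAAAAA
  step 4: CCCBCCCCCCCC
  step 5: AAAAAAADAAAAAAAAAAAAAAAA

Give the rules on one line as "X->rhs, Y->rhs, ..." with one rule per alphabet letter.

  step 4 ⇒ step 5: CCCBCCCCCCCC ⇒ AA·AA·AA·AD·AA·AA·AA·AA·AA·AA·AA·AA
    B ↦ AD
    C ↦ AA
  step 3 ⇒ step 4: AAADAAAAAAAA ⇒ C·C·C·B·C·C·C·C·C·C·C·C
    A ↦ C
  step 3 ⇒ step 4: AAADAAAAAAAA ⇒ C·C·C·B·C·C·C·C·C·C·C·C
    D ↦ B

A->C, B->AD, C->AA, D->B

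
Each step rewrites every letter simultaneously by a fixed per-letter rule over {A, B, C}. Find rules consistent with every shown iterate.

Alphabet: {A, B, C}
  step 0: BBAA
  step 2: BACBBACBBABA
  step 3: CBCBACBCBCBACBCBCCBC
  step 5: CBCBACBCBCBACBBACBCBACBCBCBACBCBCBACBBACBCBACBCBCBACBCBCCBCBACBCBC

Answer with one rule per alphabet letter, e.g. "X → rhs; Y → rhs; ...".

  step 2 ⇒ step 3: BACBBACBBABA ⇒ CB·C·BA·CB·CB·C·BA·CB·CB·C·CB·C
    A ↦ C
    B ↦ CB
    C ↦ BA

A->C, B->CB, C->BA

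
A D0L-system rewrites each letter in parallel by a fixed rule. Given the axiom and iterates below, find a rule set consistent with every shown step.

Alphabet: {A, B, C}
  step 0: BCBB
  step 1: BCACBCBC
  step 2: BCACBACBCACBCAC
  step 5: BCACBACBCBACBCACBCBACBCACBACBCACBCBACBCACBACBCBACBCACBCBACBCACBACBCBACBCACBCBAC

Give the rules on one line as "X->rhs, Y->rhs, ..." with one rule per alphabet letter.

A->B, B->BC, C->AC

  step 1 ⇒ step 2: BCACBCBC ⇒ BC·AC·B·AC·BC·AC·BC·AC
    A ↦ B
    B ↦ BC
    C ↦ AC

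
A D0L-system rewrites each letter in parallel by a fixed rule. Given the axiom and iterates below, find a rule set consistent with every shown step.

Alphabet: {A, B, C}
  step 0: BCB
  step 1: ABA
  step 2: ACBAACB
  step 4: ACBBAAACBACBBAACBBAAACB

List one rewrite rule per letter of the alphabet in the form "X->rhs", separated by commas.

  step 1 ⇒ step 2: ABA ⇒ ACB·A·ACB
    A ↦ ACB
    B ↦ A
  step 0 ⇒ step 1: BCB ⇒ A·B·A
    C ↦ B

A->ACB, B->A, C->B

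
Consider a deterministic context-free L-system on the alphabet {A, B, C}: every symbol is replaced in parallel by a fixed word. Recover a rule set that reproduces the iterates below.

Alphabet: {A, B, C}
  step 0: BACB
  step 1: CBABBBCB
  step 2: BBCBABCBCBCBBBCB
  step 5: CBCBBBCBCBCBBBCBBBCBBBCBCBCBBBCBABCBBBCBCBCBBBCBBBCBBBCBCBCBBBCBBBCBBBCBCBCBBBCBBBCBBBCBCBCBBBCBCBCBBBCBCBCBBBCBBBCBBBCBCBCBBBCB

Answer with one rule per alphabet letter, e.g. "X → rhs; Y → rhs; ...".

  step 1 ⇒ step 2: CBABBBCB ⇒ BB·CB·AB·CB·CB·CB·BB·CB
    A ↦ AB
    B ↦ CB
    C ↦ BB

A->AB, B->CB, C->BB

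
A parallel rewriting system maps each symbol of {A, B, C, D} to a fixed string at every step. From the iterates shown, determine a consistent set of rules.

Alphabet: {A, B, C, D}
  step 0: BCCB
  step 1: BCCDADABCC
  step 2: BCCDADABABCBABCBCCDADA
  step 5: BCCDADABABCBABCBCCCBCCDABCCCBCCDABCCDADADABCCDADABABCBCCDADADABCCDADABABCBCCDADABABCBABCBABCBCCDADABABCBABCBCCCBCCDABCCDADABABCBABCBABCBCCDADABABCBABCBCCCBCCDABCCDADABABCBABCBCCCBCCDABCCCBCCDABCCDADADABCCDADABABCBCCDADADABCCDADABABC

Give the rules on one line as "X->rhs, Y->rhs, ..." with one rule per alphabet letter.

  step 1 ⇒ step 2: BCCDADABCC ⇒ BCC·DA·DA·BAB·C·BAB·C·BCC·DA·DA
    A ↦ C
    B ↦ BCC
    C ↦ DA
    D ↦ BAB

A->C, B->BCC, C->DA, D->BAB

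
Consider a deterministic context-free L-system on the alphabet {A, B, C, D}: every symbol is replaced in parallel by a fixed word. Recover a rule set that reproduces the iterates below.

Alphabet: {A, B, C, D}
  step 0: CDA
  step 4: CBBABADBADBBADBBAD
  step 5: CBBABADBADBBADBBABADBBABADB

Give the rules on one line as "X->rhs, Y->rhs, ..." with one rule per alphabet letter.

  step 4 ⇒ step 5: CBBABADBADBBADBBAD ⇒ CB·BA·BA·D·BA·D·B·BA·D·B·BA·BA·D·B·BA·BA·D·B
    A ↦ D
    B ↦ BA
    C ↦ CB
    D ↦ B

A->D, B->BA, C->CB, D->B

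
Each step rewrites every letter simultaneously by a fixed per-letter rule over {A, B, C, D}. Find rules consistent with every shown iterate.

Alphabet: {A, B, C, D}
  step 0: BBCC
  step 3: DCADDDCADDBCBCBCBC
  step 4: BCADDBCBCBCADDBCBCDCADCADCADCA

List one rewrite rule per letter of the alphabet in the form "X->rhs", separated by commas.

A->DD, B->DC, C->A, D->BC

  step 3 ⇒ step 4: DCADDDCADDBCBCBCBC ⇒ BC·A·DD·BC·BC·BC·A·DD·BC·BC·DC·A·DC·A·DC·A·DC·A
    A ↦ DD
    B ↦ DC
    C ↦ A
    D ↦ BC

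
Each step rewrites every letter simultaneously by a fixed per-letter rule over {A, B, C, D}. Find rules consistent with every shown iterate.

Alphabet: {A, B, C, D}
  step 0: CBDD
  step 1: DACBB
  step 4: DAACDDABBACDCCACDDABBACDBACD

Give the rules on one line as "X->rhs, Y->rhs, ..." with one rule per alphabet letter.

A->ACD, B->C, C->DA, D->B

  step 0 ⇒ step 1: CBDD ⇒ DA·C·B·B
    B ↦ C
    C ↦ DA
    D ↦ B
    A ↦ ACD  (constrained at step 1)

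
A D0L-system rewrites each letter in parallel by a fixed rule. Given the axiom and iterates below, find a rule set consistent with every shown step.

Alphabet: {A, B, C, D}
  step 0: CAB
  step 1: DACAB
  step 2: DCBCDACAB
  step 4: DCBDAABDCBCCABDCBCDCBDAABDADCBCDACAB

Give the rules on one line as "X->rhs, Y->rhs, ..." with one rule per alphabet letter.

  step 1 ⇒ step 2: DACAB ⇒ DCB·C·DA·C·AB
    A ↦ C
    B ↦ AB
    C ↦ DA
    D ↦ DCB

A->C, B->AB, C->DA, D->DCB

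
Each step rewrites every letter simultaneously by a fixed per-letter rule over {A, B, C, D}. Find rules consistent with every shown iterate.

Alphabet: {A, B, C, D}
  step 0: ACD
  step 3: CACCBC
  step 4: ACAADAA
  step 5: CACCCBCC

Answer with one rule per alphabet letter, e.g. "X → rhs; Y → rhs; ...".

  step 4 ⇒ step 5: ACAADAA ⇒ C·A·C·C·CB·C·C
    A ↦ C
    C ↦ A
    D ↦ CB
  step 3 ⇒ step 4: CACCBC ⇒ A·C·A·A·DA·A
    B ↦ DA

A->C, B->DA, C->A, D->CB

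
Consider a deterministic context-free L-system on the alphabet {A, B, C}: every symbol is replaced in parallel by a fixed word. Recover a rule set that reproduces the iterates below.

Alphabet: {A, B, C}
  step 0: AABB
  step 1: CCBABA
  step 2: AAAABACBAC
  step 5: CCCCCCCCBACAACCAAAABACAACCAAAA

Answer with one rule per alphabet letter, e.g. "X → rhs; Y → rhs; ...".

A->C, B->BA, C->AA

  step 1 ⇒ step 2: CCBABA ⇒ AA·AA·BA·C·BA·C
    A ↦ C
    B ↦ BA
    C ↦ AA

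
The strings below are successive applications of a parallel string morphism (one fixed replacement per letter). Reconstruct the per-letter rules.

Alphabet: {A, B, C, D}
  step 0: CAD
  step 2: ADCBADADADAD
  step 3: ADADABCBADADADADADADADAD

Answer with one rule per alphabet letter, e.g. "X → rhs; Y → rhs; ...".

A->AD, B->CB, C->AB, D->AD

  step 2 ⇒ step 3: ADCBADADADAD ⇒ AD·AD·AB·CB·AD·AD·AD·AD·AD·AD·AD·AD
    A ↦ AD
    B ↦ CB
    C ↦ AB
    D ↦ AD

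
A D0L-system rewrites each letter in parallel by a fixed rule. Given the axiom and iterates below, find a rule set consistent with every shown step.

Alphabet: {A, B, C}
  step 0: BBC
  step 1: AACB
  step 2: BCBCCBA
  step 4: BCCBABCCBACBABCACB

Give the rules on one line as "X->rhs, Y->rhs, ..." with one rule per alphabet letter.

A->BC, B->A, C->CB

  step 1 ⇒ step 2: AACB ⇒ BC·BC·CB·A
    A ↦ BC
    B ↦ A
    C ↦ CB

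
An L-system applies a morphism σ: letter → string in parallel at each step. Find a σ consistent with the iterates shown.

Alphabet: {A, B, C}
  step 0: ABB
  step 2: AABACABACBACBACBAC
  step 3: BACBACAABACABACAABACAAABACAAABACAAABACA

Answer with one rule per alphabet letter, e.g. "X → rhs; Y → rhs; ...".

A->BAC, B->AA, C->A

  step 2 ⇒ step 3: AABACABACBACBACBAC ⇒ BAC·BAC·AA·BAC·A·BAC·AA·BAC·A·AA·BAC·A·AA·BAC·A·AA·BAC·A
    A ↦ BAC
    B ↦ AA
    C ↦ A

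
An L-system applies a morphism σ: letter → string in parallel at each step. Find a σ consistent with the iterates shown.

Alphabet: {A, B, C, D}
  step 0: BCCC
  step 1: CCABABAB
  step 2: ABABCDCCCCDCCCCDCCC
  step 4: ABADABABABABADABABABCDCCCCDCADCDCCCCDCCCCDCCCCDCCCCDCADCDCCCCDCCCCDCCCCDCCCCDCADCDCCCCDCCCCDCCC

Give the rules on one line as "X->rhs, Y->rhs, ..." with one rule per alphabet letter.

  step 1 ⇒ step 2: CCABABAB ⇒ AB·AB·CDC·CC·CDC·CC·CDC·CC
    A ↦ CDC
    B ↦ CC
    C ↦ AB
    D ↦ AD  (constrained at step 2)

A->CDC, B->CC, C->AB, D->AD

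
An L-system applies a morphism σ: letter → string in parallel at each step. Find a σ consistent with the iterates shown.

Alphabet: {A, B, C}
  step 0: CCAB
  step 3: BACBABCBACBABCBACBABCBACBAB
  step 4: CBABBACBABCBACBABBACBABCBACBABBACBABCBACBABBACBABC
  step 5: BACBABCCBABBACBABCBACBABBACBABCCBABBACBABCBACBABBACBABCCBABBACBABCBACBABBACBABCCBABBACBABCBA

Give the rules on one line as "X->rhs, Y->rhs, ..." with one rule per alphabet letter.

A->BAB, B->C, C->BA

  step 4 ⇒ step 5: CBABBACBABCBACBABBACBABCBACBABBACBABCBACBABBACBABC ⇒ BA·C·BAB·C·C·BAB·BA·C·BAB·C·BA·C·BAB·BA·C·BAB·C·C·BAB·BA·C·BAB·C·BA·C·BAB·BA·C·BAB·C·C·BAB·BA·C·BAB·C·BA·C·BAB·BA·C·BAB·C·C·BAB·BA·C·BAB·C·BA
    A ↦ BAB
    B ↦ C
    C ↦ BA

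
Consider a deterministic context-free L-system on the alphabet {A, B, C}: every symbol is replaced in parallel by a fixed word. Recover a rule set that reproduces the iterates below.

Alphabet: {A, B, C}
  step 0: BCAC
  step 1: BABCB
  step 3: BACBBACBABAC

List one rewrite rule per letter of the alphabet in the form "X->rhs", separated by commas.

A->C, B->BA, C->B

  step 0 ⇒ step 1: BCAC ⇒ BA·B·C·B
    A ↦ C
    B ↦ BA
    C ↦ B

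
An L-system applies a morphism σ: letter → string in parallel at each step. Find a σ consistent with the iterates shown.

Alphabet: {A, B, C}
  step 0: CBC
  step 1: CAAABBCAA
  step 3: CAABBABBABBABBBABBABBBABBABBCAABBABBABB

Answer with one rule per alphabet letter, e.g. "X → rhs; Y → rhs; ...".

A->B, B->ABB, C->CAA

  step 0 ⇒ step 1: CBC ⇒ CAA·ABB·CAA
    B ↦ ABB
    C ↦ CAA
    A ↦ B  (constrained at step 1)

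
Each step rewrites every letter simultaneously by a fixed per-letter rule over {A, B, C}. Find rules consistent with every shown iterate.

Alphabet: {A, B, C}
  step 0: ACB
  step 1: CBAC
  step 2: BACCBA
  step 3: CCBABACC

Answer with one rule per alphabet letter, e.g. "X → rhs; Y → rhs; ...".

A->C, B->C, C->BA

  step 2 ⇒ step 3: BACCBA ⇒ C·C·BA·BA·C·C
    A ↦ C
    B ↦ C
    C ↦ BA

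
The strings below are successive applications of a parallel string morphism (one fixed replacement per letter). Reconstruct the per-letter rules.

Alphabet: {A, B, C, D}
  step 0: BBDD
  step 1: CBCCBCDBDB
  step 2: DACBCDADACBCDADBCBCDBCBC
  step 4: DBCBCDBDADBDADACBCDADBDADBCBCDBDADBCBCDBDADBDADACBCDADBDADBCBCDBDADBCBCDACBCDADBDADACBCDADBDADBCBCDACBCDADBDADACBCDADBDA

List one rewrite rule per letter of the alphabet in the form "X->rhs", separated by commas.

A->DA, B->CBC, C->DA, D->DB

  step 1 ⇒ step 2: CBCCBCDBDB ⇒ DA·CBC·DA·DA·CBC·DA·DB·CBC·DB·CBC
    B ↦ CBC
    C ↦ DA
    D ↦ DB
    A ↦ DA  (constrained at step 2)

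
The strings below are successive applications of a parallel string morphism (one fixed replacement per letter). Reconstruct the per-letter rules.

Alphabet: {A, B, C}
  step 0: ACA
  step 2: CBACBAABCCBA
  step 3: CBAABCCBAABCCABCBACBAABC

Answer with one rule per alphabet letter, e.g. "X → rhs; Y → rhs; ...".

  step 2 ⇒ step 3: CBACBAABCCBA ⇒ CBA·AB·C·CBA·AB·C·C·AB·CBA·CBA·AB·C
    A ↦ C
    B ↦ AB
    C ↦ CBA

A->C, B->AB, C->CBA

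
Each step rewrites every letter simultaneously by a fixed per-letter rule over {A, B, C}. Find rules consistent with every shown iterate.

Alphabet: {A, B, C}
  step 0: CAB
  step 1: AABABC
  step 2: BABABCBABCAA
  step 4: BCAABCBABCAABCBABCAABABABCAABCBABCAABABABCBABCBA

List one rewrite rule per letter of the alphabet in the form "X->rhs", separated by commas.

  step 1 ⇒ step 2: AABABC ⇒ BA·BA·BC·BA·BC·AA
    A ↦ BA
    B ↦ BC
    C ↦ AA

A->BA, B->BC, C->AA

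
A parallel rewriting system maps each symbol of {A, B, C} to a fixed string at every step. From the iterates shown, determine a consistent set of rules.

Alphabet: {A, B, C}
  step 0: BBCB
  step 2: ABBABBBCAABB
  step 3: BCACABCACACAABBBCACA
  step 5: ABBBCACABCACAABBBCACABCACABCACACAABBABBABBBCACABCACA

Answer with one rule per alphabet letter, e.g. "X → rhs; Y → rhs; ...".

  step 2 ⇒ step 3: ABBABBBCAABB ⇒ B·CA·CA·B·CA·CA·CA·AB·B·B·CA·CA
    A ↦ B
    B ↦ CA
    C ↦ AB

A->B, B->CA, C->AB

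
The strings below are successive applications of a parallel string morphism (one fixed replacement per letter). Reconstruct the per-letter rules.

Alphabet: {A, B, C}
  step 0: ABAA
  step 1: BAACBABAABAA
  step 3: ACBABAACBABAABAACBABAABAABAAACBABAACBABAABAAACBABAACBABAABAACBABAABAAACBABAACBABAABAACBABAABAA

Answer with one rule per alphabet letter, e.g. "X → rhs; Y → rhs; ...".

A->BAA, B->CBA, C->A

  step 0 ⇒ step 1: ABAA ⇒ BAA·CBA·BAA·BAA
    A ↦ BAA
    B ↦ CBA
    C ↦ A  (constrained at step 1)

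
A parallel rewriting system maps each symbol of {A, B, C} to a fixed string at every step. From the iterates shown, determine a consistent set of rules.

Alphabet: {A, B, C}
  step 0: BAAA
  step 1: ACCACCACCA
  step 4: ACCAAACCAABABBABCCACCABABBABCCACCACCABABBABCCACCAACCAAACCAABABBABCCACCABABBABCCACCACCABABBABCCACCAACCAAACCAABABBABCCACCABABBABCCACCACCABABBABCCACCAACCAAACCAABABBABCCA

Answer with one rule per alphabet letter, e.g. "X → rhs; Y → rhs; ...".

  step 0 ⇒ step 1: BAAA ⇒ A·CCA·CCA·CCA
    A ↦ CCA
    B ↦ A
    C ↦ BAB  (constrained at step 1)

A->CCA, B->A, C->BAB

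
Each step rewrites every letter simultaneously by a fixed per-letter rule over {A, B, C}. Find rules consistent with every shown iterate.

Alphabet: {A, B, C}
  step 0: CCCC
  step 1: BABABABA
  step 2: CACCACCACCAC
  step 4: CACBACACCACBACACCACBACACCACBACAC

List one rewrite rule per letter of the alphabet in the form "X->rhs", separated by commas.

A->C, B->CA, C->BA

  step 1 ⇒ step 2: BABABABA ⇒ CA·C·CA·C·CA·C·CA·C
    A ↦ C
    B ↦ CA
  step 0 ⇒ step 1: CCCC ⇒ BA·BA·BA·BA
    C ↦ BA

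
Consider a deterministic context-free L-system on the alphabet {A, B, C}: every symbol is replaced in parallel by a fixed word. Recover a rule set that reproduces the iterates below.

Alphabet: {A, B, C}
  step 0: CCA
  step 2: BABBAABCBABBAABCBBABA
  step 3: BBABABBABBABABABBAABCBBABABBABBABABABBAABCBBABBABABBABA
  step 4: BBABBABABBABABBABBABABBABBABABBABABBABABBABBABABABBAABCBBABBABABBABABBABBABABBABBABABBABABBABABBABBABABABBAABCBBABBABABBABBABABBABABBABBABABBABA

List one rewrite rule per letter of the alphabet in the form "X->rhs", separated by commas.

A->BA, B->BBA, C->ABC

  step 3 ⇒ step 4: BBABABBABBABABABBAABCBBABABBABBABABABBAABCBBABBABABBABA ⇒ BBA·BBA·BA·BBA·BA·BBA·BBA·BA·BBA·BBA·BA·BBA·BA·BBA·BA·BBA·BBA·BA·BA·BBA·ABC·BBA·BBA·BA·BBA·BA·BBA·BBA·BA·BBA·BBA·BA·BBA·BA·BBA·BA·BBA·BBA·BA·BA·BBA·ABC·BBA·BBA·BA·BBA·BBA·BA·BBA·BA·BBA·BBA·BA·BBA·BA
    A ↦ BA
    B ↦ BBA
    C ↦ ABC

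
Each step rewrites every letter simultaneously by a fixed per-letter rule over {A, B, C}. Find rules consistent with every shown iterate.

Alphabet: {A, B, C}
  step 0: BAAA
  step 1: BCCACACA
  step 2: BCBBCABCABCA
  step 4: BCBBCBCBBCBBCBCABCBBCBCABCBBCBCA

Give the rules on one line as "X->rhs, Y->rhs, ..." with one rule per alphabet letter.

A->CA, B->BC, C->B

  step 1 ⇒ step 2: BCCACACA ⇒ BC·B·B·CA·B·CA·B·CA
    A ↦ CA
    B ↦ BC
    C ↦ B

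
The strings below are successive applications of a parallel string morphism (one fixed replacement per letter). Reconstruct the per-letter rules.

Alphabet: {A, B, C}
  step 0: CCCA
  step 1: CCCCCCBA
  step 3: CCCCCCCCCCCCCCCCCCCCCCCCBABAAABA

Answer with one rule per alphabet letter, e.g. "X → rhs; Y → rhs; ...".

A->BA, B->AA, C->CC

  step 0 ⇒ step 1: CCCA ⇒ CC·CC·CC·BA
    A ↦ BA
    C ↦ CC
    B ↦ AA  (constrained at step 1)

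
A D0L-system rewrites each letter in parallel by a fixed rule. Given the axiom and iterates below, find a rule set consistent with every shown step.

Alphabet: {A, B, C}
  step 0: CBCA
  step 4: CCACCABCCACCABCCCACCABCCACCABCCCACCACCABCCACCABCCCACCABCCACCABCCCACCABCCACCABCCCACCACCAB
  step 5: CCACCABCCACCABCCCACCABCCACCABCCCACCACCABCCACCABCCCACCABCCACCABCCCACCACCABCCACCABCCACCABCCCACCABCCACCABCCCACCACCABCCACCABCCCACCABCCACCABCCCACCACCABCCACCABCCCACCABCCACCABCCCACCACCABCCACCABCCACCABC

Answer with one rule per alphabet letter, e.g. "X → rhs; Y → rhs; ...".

A->B, B->C, C->CCA

  step 4 ⇒ step 5: CCACCABCCACCABCCCACCABCCACCABCCCACCACCABCCACCABCCCACCABCCACCABCCCACCABCCACCABCCCACCACCAB ⇒ CCA·CCA·B·CCA·CCA·B·C·CCA·CCA·B·CCA·CCA·B·C·CCA·CCA·CCA·B·CCA·CCA·B·C·CCA·CCA·B·CCA·CCA·B·C·CCA·CCA·CCA·B·CCA·CCA·B·CCA·CCA·B·C·CCA·CCA·B·CCA·CCA·B·C·CCA·CCA·CCA·B·CCA·CCA·B·C·CCA·CCA·B·CCA·CCA·B·C·CCA·CCA·CCA·B·CCA·CCA·B·C·CCA·CCA·B·CCA·CCA·B·C·CCA·CCA·CCA·B·CCA·CCA·B·CCA·CCA·B·C
    A ↦ B
    B ↦ C
    C ↦ CCA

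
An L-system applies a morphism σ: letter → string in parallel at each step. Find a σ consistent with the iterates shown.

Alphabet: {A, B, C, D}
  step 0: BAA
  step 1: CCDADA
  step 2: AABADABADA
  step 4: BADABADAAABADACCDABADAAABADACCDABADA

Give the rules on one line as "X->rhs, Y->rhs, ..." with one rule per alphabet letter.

A->DA, B->CC, C->A, D->BA

  step 1 ⇒ step 2: CCDADA ⇒ A·A·BA·DA·BA·DA
    A ↦ DA
    C ↦ A
    D ↦ BA
  step 0 ⇒ step 1: BAA ⇒ CC·DA·DA
    B ↦ CC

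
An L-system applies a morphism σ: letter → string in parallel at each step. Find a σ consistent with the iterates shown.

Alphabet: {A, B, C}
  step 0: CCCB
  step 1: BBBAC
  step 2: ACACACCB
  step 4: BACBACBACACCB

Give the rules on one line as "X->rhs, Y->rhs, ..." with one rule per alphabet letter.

A->C, B->AC, C->B

  step 1 ⇒ step 2: BBBAC ⇒ AC·AC·AC·C·B
    A ↦ C
    B ↦ AC
    C ↦ B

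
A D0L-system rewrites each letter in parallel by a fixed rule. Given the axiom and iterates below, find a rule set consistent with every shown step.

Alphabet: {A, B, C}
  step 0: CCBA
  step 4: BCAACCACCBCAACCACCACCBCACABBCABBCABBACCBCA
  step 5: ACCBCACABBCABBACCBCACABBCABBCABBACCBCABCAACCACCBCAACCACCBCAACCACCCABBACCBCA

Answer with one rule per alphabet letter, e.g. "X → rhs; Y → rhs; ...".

A->CA, B->ACC, C->B

  step 4 ⇒ step 5: BCAACCACCBCAACCACCACCBCACABBCABBCABBACCBCA ⇒ ACC·B·CA·CA·B·B·CA·B·B·ACC·B·CA·CA·B·B·CA·B·B·CA·B·B·ACC·B·CA·B·CA·ACC·ACC·B·CA·ACC·ACC·B·CA·ACC·ACC·CA·B·B·ACC·B·CA
    A ↦ CA
    B ↦ ACC
    C ↦ B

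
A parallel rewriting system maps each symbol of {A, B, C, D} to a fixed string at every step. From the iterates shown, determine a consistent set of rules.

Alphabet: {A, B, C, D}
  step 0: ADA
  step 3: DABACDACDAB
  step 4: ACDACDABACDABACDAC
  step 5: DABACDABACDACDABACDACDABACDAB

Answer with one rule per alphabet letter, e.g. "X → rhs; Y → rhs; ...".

  step 4 ⇒ step 5: ACDACDABACDABACDAC ⇒ D·AB·AC·D·AB·AC·D·AC·D·AB·AC·D·AC·D·AB·AC·D·AB
    A ↦ D
    B ↦ AC
    C ↦ AB
    D ↦ AC

A->D, B->AC, C->AB, D->AC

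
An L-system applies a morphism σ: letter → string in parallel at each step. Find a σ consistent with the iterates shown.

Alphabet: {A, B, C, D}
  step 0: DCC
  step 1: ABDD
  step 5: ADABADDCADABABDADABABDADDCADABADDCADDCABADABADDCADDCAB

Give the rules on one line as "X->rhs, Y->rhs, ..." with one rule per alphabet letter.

  step 0 ⇒ step 1: DCC ⇒ AB·D·D
    C ↦ D
    D ↦ AB
    A ↦ AD  (constrained at step 1)
    B ↦ DC  (constrained at step 1)

A->AD, B->DC, C->D, D->AB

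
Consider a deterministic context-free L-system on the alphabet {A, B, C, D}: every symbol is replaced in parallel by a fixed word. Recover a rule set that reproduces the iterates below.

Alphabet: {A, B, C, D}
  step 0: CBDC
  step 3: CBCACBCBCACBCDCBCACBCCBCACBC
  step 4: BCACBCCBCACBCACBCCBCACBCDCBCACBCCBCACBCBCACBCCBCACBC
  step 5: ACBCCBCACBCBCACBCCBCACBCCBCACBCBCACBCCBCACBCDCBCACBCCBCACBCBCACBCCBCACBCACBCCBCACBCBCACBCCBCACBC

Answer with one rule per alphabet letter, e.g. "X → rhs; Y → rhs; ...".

A->C, B->AC, C->BC, D->DC

  step 4 ⇒ step 5: BCACBCCBCACBCACBCCBCACBCDCBCACBCCBCACBCBCACBCCBCACBC ⇒ AC·BC·C·BC·AC·BC·BC·AC·BC·C·BC·AC·BC·C·BC·AC·BC·BC·AC·BC·C·BC·AC·BC·DC·BC·AC·BC·C·BC·AC·BC·BC·AC·BC·C·BC·AC·BC·AC·BC·C·BC·AC·BC·BC·AC·BC·C·BC·AC·BC
    A ↦ C
    B ↦ AC
    C ↦ BC
    D ↦ DC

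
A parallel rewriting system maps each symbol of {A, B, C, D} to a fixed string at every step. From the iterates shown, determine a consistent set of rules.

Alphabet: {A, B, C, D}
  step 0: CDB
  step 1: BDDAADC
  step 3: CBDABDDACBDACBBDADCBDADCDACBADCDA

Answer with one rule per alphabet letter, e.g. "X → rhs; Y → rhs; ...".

  step 0 ⇒ step 1: CDB ⇒ BD·DA·ADC
    B ↦ ADC
    C ↦ BD
    D ↦ DA
    A ↦ CB  (constrained at step 1)

A->CB, B->ADC, C->BD, D->DA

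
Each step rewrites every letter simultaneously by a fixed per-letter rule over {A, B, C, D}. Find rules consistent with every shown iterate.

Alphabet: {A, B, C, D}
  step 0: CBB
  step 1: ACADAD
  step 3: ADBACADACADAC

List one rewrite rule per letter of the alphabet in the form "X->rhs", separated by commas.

A->B, B->AD, C->AC, D->C

  step 0 ⇒ step 1: CBB ⇒ AC·AD·AD
    B ↦ AD
    C ↦ AC
    A ↦ B  (constrained at step 1)
    D ↦ C  (constrained at step 1)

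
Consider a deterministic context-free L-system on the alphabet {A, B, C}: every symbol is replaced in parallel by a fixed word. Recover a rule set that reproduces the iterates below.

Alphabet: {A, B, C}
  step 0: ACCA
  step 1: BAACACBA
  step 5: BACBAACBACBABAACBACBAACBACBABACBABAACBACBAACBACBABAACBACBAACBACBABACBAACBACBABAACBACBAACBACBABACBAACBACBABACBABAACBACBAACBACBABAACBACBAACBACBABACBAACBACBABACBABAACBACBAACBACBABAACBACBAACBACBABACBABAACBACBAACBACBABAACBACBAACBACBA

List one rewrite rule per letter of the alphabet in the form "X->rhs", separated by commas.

  step 0 ⇒ step 1: ACCA ⇒ BA·AC·AC·BA
    A ↦ BA
    C ↦ AC
    B ↦ BAC  (constrained at step 1)

A->BA, B->BAC, C->AC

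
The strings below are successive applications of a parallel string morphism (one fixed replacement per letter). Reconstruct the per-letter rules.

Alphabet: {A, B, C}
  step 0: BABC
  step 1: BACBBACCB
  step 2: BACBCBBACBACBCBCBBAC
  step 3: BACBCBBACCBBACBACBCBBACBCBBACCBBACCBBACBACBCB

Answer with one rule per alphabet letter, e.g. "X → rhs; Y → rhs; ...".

  step 2 ⇒ step 3: BACBCBBACBACBCBCBBAC ⇒ BAC·B·CB·BAC·CB·BAC·BAC·B·CB·BAC·B·CB·BAC·CB·BAC·CB·BAC·BAC·B·CB
    A ↦ B
    B ↦ BAC
    C ↦ CB

A->B, B->BAC, C->CB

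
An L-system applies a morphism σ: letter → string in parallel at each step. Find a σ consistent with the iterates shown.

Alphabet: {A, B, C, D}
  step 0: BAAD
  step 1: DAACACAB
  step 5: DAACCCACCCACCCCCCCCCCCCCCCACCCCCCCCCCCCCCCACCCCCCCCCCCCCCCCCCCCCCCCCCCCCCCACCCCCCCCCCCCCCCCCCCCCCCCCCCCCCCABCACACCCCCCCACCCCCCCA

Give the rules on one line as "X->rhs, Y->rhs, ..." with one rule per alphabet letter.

A->CA, B->DAA, C->CC, D->B

  step 0 ⇒ step 1: BAAD ⇒ DAA·CA·CA·B
    A ↦ CA
    B ↦ DAA
    D ↦ B
    C ↦ CC  (constrained at step 1)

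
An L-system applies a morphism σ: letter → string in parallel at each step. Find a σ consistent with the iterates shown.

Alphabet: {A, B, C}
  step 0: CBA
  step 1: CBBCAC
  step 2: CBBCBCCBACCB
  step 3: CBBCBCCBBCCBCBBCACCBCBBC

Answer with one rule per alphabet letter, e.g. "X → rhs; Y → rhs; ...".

  step 2 ⇒ step 3: CBBCBCCBACCB ⇒ CB·BC·BC·CB·BC·CB·CB·BC·AC·CB·CB·BC
    A ↦ AC
    B ↦ BC
    C ↦ CB

A->AC, B->BC, C->CB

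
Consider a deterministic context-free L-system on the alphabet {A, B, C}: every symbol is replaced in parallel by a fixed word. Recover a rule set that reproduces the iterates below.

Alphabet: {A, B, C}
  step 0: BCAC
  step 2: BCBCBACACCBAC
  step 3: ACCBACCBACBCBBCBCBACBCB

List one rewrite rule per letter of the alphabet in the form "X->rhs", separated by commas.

A->B, B->AC, C->CB

  step 2 ⇒ step 3: BCBCBACACCBAC ⇒ AC·CB·AC·CB·AC·B·CB·B·CB·CB·AC·B·CB
    A ↦ B
    B ↦ AC
    C ↦ CB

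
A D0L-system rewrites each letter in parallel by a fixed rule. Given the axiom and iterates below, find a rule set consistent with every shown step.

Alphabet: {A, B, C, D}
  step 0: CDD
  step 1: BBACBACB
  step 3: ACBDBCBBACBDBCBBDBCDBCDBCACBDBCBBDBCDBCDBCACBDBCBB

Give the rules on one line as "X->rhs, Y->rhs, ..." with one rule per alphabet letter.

A->B, B->DBC, C->BB, D->ACB

  step 0 ⇒ step 1: CDD ⇒ BB·ACB·ACB
    C ↦ BB
    D ↦ ACB
    A ↦ B  (constrained at step 1)
    B ↦ DBC  (constrained at step 1)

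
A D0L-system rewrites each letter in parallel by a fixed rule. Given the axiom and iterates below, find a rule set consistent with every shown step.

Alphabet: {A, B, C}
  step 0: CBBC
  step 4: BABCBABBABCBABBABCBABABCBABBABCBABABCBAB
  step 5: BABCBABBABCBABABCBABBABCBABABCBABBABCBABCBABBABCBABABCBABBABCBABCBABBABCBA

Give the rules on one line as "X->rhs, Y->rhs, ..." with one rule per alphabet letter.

  step 4 ⇒ step 5: BABCBABBABCBABBABCBABABCBABBABCBABABCBAB ⇒ BA·BC·BA·B·BA·BC·BA·BA·BC·BA·B·BA·BC·BA·BA·BC·BA·B·BA·BC·BA·BC·BA·B·BA·BC·BA·BA·BC·BA·B·BA·BC·BA·BC·BA·B·BA·BC·BA
    A ↦ BC
    B ↦ BA
    C ↦ B

A->BC, B->BA, C->B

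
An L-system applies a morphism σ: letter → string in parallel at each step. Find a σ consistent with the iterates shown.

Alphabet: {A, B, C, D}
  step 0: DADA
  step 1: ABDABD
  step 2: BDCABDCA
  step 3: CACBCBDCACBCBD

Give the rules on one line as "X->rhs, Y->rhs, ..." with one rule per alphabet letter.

  step 2 ⇒ step 3: BDCABDCA ⇒ C·A·CBC·BD·C·A·CBC·BD
    A ↦ BD
    B ↦ C
    C ↦ CBC
    D ↦ A

A->BD, B->C, C->CBC, D->A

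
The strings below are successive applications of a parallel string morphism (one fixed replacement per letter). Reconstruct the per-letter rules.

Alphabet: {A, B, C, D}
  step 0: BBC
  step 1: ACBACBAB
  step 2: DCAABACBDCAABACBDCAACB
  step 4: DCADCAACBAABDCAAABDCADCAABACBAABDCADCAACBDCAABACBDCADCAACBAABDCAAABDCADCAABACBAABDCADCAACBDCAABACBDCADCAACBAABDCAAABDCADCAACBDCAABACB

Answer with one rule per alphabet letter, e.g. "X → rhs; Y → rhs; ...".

A->DCA, B->ACB, C->AB, D->A

  step 1 ⇒ step 2: ACBACBAB ⇒ DCA·AB·ACB·DCA·AB·ACB·DCA·ACB
    A ↦ DCA
    B ↦ ACB
    C ↦ AB
    D ↦ A  (constrained at step 2)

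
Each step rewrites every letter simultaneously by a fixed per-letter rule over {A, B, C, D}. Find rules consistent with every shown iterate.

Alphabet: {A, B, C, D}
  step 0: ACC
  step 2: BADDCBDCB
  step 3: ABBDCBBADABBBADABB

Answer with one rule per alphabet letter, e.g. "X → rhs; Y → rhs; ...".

  step 2 ⇒ step 3: BADDCBDCB ⇒ ABB·DC·B·B·AD·ABB·B·AD·ABB
    A ↦ DC
    B ↦ ABB
    C ↦ AD
    D ↦ B

A->DC, B->ABB, C->AD, D->B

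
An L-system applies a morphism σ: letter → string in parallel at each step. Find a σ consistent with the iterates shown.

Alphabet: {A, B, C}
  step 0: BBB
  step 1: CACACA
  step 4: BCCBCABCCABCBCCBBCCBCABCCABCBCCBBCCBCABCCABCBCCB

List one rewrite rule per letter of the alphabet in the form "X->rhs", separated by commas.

A->CB, B->CA, C->BC

  step 0 ⇒ step 1: BBB ⇒ CA·CA·CA
    B ↦ CA
    A ↦ CB  (constrained at step 1)
    C ↦ BC  (constrained at step 1)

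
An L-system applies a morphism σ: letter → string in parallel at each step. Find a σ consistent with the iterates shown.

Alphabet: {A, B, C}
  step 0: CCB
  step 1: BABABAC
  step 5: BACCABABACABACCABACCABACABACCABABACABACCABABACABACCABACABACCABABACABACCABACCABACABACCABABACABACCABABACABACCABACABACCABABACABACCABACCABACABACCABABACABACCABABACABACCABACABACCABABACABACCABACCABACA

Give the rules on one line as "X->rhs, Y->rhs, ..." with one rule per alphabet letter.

A->CA, B->BAC, C->BA

  step 0 ⇒ step 1: CCB ⇒ BA·BA·BAC
    B ↦ BAC
    C ↦ BA
    A ↦ CA  (constrained at step 1)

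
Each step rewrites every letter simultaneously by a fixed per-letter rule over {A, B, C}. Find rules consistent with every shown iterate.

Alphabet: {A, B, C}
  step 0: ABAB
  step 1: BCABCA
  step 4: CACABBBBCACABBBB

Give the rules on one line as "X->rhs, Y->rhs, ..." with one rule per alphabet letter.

A->B, B->CA, C->B

  step 0 ⇒ step 1: ABAB ⇒ B·CA·B·CA
    A ↦ B
    B ↦ CA
    C ↦ B  (constrained at step 1)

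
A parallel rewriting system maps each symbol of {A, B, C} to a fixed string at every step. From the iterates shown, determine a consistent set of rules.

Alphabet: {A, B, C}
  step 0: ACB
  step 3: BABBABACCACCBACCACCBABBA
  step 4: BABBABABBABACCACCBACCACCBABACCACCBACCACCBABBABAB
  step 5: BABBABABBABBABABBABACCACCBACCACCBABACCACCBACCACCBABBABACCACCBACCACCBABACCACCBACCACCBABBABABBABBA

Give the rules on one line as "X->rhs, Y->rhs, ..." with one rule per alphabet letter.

  step 4 ⇒ step 5: BABBABABBABACCACCBACCACCBABACCACCBACCACCBABBABAB ⇒ BA·B·BA·BA·B·BA·B·BA·BA·B·BA·B·ACC·ACC·B·ACC·ACC·BA·B·ACC·ACC·B·ACC·ACC·BA·B·BA·B·ACC·ACC·B·ACC·ACC·BA·B·ACC·ACC·B·ACC·ACC·BA·B·BA·BA·B·BA·B·BA
    A ↦ B
    B ↦ BA
    C ↦ ACC

A->B, B->BA, C->ACC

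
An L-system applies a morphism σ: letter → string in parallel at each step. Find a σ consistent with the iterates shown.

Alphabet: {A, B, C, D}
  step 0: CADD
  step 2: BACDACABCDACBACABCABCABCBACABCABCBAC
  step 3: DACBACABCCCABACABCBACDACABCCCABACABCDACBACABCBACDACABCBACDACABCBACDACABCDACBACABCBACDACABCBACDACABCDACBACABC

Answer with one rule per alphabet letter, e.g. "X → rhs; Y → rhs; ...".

A->BAC, B->DAC, C->ABC, D->CCA

  step 2 ⇒ step 3: BACDACABCDACBACABCABCABCBACABCABCBAC ⇒ DAC·BAC·ABC·CCA·BAC·ABC·BAC·DAC·ABC·CCA·BAC·ABC·DAC·BAC·ABC·BAC·DAC·ABC·BAC·DAC·ABC·BAC·DAC·ABC·DAC·BAC·ABC·BAC·DAC·ABC·BAC·DAC·ABC·DAC·BAC·ABC
    A ↦ BAC
    B ↦ DAC
    C ↦ ABC
    D ↦ CCA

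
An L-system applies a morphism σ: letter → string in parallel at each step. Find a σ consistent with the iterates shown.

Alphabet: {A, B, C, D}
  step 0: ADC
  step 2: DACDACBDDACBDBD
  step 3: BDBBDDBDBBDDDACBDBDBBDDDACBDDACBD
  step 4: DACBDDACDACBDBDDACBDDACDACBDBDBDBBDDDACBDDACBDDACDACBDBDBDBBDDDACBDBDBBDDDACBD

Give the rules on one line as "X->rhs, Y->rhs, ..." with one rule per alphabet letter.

  step 3 ⇒ step 4: BDBBDDBDBBDDDACBDBDBBDDDACBDDACBD ⇒ DAC·BD·DAC·DAC·BD·BD·DAC·BD·DAC·DAC·BD·BD·BD·BBD·D·DAC·BD·DAC·BD·DAC·DAC·BD·BD·BD·BBD·D·DAC·BD·BD·BBD·D·DAC·BD
    A ↦ BBD
    B ↦ DAC
    C ↦ D
    D ↦ BD

A->BBD, B->DAC, C->D, D->BD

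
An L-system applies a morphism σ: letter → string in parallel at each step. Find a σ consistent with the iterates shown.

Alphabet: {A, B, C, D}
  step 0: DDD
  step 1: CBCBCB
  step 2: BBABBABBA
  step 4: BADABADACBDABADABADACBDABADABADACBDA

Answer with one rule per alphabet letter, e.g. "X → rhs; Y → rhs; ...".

  step 1 ⇒ step 2: CBCBCB ⇒ B·BA·B·BA·B·BA
    B ↦ BA
    C ↦ B
    A ↦ DA  (constrained at step 2)
  step 0 ⇒ step 1: DDD ⇒ CB·CB·CB
    D ↦ CB

A->DA, B->BA, C->B, D->CB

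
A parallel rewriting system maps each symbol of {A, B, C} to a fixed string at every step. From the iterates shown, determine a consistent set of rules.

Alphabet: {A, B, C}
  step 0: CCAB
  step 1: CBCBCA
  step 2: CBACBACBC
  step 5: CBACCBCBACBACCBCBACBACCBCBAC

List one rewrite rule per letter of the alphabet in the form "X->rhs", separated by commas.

A->C, B->A, C->CB

  step 1 ⇒ step 2: CBCBCA ⇒ CB·A·CB·A·CB·C
    A ↦ C
    B ↦ A
    C ↦ CB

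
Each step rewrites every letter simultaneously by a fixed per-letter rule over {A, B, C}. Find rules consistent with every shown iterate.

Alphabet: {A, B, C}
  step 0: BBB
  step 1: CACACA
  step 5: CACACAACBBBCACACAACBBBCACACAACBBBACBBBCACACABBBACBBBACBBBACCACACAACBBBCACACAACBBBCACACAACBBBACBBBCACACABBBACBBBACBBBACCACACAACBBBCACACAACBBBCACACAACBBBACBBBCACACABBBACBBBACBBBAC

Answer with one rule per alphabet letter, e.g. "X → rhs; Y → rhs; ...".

  step 0 ⇒ step 1: BBB ⇒ CA·CA·CA
    B ↦ CA
    A ↦ AC  (constrained at step 1)
    C ↦ BBB  (constrained at step 1)

A->AC, B->CA, C->BBB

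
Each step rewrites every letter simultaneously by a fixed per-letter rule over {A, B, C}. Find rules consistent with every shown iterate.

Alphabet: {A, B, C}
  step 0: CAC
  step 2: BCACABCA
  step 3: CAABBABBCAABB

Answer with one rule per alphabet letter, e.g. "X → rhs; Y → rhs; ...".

A->B, B->CA, C->AB

  step 2 ⇒ step 3: BCACABCA ⇒ CA·AB·B·AB·B·CA·AB·B
    A ↦ B
    B ↦ CA
    C ↦ AB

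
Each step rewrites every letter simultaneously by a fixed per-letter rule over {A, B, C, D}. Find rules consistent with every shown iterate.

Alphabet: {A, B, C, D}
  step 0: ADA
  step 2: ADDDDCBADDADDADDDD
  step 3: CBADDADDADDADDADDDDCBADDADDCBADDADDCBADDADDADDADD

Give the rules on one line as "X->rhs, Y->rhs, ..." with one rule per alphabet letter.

A->CB, B->DDD, C->AD, D->ADD

  step 2 ⇒ step 3: ADDDDCBADDADDADDDD ⇒ CB·ADD·ADD·ADD·ADD·AD·DDD·CB·ADD·ADD·CB·ADD·ADD·CB·ADD·ADD·ADD·ADD
    A ↦ CB
    B ↦ DDD
    C ↦ AD
    D ↦ ADD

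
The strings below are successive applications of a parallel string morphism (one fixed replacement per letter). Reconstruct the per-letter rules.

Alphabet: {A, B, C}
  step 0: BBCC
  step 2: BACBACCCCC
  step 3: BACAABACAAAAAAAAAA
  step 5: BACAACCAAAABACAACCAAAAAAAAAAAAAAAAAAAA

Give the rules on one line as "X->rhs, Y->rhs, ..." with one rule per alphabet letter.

A->C, B->BA, C->AA

  step 2 ⇒ step 3: BACBACCCCC ⇒ BA·C·AA·BA·C·AA·AA·AA·AA·AA
    A ↦ C
    B ↦ BA
    C ↦ AA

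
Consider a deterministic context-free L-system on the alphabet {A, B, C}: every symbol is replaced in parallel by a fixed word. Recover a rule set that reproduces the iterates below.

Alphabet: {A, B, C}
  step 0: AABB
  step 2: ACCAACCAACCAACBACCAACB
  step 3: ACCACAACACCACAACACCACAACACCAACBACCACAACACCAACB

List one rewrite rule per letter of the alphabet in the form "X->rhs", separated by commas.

  step 2 ⇒ step 3: ACCAACCAACCAACBACCAACB ⇒ AC·CA·CA·AC·AC·CA·CA·AC·AC·CA·CA·AC·AC·CA·ACB·AC·CA·CA·AC·AC·CA·ACB
    A ↦ AC
    B ↦ ACB
    C ↦ CA

A->AC, B->ACB, C->CA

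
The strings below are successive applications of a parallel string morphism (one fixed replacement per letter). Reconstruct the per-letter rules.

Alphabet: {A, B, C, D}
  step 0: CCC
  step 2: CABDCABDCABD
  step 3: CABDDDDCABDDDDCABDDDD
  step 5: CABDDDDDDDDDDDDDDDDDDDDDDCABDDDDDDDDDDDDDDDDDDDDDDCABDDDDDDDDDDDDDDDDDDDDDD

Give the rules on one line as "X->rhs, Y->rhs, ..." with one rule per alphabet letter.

  step 2 ⇒ step 3: CABDCABDCABD ⇒ CA·BD·D·DD·CA·BD·D·DD·CA·BD·D·DD
    A ↦ BD
    B ↦ D
    C ↦ CA
    D ↦ DD

A->BD, B->D, C->CA, D->DD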